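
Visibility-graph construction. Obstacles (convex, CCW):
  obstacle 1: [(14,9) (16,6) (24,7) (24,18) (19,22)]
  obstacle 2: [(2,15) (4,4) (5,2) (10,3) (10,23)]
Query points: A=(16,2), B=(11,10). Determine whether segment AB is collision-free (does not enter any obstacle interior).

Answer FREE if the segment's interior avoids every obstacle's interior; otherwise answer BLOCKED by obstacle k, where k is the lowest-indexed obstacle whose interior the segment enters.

Obstacle 1 [(14,9) (16,6) (24,7) (24,18) (19,22)]:
  edge (14,9)–(16,6): clear
  edge (16,6)–(24,7): clear
  edge (24,7)–(24,18): clear
  edge (24,18)–(19,22): clear
  edge (19,22)–(14,9): clear
  midpoint (27/2,6) outside
  → clear
Obstacle 2 [(2,15) (4,4) (5,2) (10,3) (10,23)]:
  edge (2,15)–(4,4): clear
  edge (4,4)–(5,2): clear
  edge (5,2)–(10,3): clear
  edge (10,3)–(10,23): clear
  edge (10,23)–(2,15): clear
  midpoint (27/2,6) outside
  → clear

FREE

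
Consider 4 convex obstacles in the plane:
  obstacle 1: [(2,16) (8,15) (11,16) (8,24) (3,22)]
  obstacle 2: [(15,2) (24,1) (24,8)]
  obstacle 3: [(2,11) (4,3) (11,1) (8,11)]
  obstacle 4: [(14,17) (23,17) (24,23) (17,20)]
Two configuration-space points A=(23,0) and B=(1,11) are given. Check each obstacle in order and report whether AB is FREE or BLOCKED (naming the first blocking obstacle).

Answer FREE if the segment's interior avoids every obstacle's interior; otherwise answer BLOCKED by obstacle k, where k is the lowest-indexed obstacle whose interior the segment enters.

BLOCKED by obstacle 2

Obstacle 1 [(2,16) (8,15) (11,16) (8,24) (3,22)]:
  edge (2,16)–(8,15): clear
  edge (8,15)–(11,16): clear
  edge (11,16)–(8,24): clear
  edge (8,24)–(3,22): clear
  edge (3,22)–(2,16): clear
  midpoint (12,11/2) outside
  → clear
Obstacle 2 [(15,2) (24,1) (24,8)]:
  edge (15,2)–(24,1): crosses AB
  edge (24,1)–(24,8): clear
  edge (24,8)–(15,2): crosses AB
  → BLOCKED
Obstacle 3 [(2,11) (4,3) (11,1) (8,11)]:
  edge (2,11)–(4,3): crosses AB
  edge (4,3)–(11,1): clear
  edge (11,1)–(8,11): crosses AB
  edge (8,11)–(2,11): clear
  → BLOCKED
Obstacle 4 [(14,17) (23,17) (24,23) (17,20)]:
  edge (14,17)–(23,17): clear
  edge (23,17)–(24,23): clear
  edge (24,23)–(17,20): clear
  edge (17,20)–(14,17): clear
  midpoint (12,11/2) outside
  → clear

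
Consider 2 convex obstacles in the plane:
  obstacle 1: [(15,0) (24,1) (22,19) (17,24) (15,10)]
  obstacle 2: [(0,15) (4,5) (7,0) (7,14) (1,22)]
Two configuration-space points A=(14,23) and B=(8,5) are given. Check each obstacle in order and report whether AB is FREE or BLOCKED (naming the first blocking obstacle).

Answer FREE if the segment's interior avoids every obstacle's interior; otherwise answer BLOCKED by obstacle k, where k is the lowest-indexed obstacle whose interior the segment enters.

Obstacle 1 [(15,0) (24,1) (22,19) (17,24) (15,10)]:
  edge (15,0)–(24,1): clear
  edge (24,1)–(22,19): clear
  edge (22,19)–(17,24): clear
  edge (17,24)–(15,10): clear
  edge (15,10)–(15,0): clear
  midpoint (11,14) outside
  → clear
Obstacle 2 [(0,15) (4,5) (7,0) (7,14) (1,22)]:
  edge (0,15)–(4,5): clear
  edge (4,5)–(7,0): clear
  edge (7,0)–(7,14): clear
  edge (7,14)–(1,22): clear
  edge (1,22)–(0,15): clear
  midpoint (11,14) outside
  → clear

FREE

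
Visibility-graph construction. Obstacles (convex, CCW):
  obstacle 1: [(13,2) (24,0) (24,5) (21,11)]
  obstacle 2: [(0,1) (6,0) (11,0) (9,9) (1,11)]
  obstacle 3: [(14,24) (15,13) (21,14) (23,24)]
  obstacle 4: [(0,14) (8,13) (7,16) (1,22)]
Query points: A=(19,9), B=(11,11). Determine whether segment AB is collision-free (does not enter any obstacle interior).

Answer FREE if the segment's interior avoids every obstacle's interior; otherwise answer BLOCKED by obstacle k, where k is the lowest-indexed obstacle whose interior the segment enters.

Obstacle 1 [(13,2) (24,0) (24,5) (21,11)]:
  edge (13,2)–(24,0): clear
  edge (24,0)–(24,5): clear
  edge (24,5)–(21,11): clear
  edge (21,11)–(13,2): clear
  midpoint (15,10) outside
  → clear
Obstacle 2 [(0,1) (6,0) (11,0) (9,9) (1,11)]:
  edge (0,1)–(6,0): clear
  edge (6,0)–(11,0): clear
  edge (11,0)–(9,9): clear
  edge (9,9)–(1,11): clear
  edge (1,11)–(0,1): clear
  midpoint (15,10) outside
  → clear
Obstacle 3 [(14,24) (15,13) (21,14) (23,24)]:
  edge (14,24)–(15,13): clear
  edge (15,13)–(21,14): clear
  edge (21,14)–(23,24): clear
  edge (23,24)–(14,24): clear
  midpoint (15,10) outside
  → clear
Obstacle 4 [(0,14) (8,13) (7,16) (1,22)]:
  edge (0,14)–(8,13): clear
  edge (8,13)–(7,16): clear
  edge (7,16)–(1,22): clear
  edge (1,22)–(0,14): clear
  midpoint (15,10) outside
  → clear

FREE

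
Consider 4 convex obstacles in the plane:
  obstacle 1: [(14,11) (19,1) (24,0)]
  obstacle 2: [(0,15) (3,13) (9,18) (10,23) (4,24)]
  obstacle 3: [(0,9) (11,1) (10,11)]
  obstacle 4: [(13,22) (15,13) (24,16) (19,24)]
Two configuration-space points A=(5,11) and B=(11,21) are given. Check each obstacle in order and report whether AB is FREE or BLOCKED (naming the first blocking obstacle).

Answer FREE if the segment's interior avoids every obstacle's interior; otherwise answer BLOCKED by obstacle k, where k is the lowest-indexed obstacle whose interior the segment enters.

Obstacle 1 [(14,11) (19,1) (24,0)]:
  edge (14,11)–(19,1): clear
  edge (19,1)–(24,0): clear
  edge (24,0)–(14,11): clear
  midpoint (8,16) outside
  → clear
Obstacle 2 [(0,15) (3,13) (9,18) (10,23) (4,24)]:
  edge (0,15)–(3,13): clear
  edge (3,13)–(9,18): clear
  edge (9,18)–(10,23): clear
  edge (10,23)–(4,24): clear
  edge (4,24)–(0,15): clear
  midpoint (8,16) outside
  → clear
Obstacle 3 [(0,9) (11,1) (10,11)]:
  edge (0,9)–(11,1): clear
  edge (11,1)–(10,11): clear
  edge (10,11)–(0,9): clear
  midpoint (8,16) outside
  → clear
Obstacle 4 [(13,22) (15,13) (24,16) (19,24)]:
  edge (13,22)–(15,13): clear
  edge (15,13)–(24,16): clear
  edge (24,16)–(19,24): clear
  edge (19,24)–(13,22): clear
  midpoint (8,16) outside
  → clear

FREE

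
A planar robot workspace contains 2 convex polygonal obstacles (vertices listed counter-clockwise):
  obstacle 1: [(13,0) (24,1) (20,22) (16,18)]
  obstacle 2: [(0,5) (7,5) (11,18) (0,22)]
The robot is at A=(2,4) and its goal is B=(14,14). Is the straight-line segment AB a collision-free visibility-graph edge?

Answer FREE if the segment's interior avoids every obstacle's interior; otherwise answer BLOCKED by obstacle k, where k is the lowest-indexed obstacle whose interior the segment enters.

Obstacle 1 [(13,0) (24,1) (20,22) (16,18)]:
  edge (13,0)–(24,1): clear
  edge (24,1)–(20,22): clear
  edge (20,22)–(16,18): clear
  edge (16,18)–(13,0): clear
  midpoint (8,9) outside
  → clear
Obstacle 2 [(0,5) (7,5) (11,18) (0,22)]:
  edge (0,5)–(7,5): crosses AB
  edge (7,5)–(11,18): crosses AB
  edge (11,18)–(0,22): clear
  edge (0,22)–(0,5): clear
  → BLOCKED

BLOCKED by obstacle 2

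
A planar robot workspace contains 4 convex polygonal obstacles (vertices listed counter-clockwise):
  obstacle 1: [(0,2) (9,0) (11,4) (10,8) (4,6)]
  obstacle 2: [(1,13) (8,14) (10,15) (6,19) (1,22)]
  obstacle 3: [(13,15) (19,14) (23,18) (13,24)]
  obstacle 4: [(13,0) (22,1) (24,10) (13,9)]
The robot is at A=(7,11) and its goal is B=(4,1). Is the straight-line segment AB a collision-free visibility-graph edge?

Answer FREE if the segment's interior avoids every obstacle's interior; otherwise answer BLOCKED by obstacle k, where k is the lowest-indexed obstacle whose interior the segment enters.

BLOCKED by obstacle 1

Obstacle 1 [(0,2) (9,0) (11,4) (10,8) (4,6)]:
  edge (0,2)–(9,0): crosses AB
  edge (9,0)–(11,4): clear
  edge (11,4)–(10,8): clear
  edge (10,8)–(4,6): crosses AB
  edge (4,6)–(0,2): clear
  → BLOCKED
Obstacle 2 [(1,13) (8,14) (10,15) (6,19) (1,22)]:
  edge (1,13)–(8,14): clear
  edge (8,14)–(10,15): clear
  edge (10,15)–(6,19): clear
  edge (6,19)–(1,22): clear
  edge (1,22)–(1,13): clear
  midpoint (11/2,6) outside
  → clear
Obstacle 3 [(13,15) (19,14) (23,18) (13,24)]:
  edge (13,15)–(19,14): clear
  edge (19,14)–(23,18): clear
  edge (23,18)–(13,24): clear
  edge (13,24)–(13,15): clear
  midpoint (11/2,6) outside
  → clear
Obstacle 4 [(13,0) (22,1) (24,10) (13,9)]:
  edge (13,0)–(22,1): clear
  edge (22,1)–(24,10): clear
  edge (24,10)–(13,9): clear
  edge (13,9)–(13,0): clear
  midpoint (11/2,6) outside
  → clear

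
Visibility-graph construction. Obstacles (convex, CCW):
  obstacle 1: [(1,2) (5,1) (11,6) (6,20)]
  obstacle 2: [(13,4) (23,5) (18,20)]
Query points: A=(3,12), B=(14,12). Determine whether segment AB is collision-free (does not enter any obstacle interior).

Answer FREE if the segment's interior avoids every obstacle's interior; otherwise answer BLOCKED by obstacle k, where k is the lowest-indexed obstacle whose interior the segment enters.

Obstacle 1 [(1,2) (5,1) (11,6) (6,20)]:
  edge (1,2)–(5,1): clear
  edge (5,1)–(11,6): clear
  edge (11,6)–(6,20): crosses AB
  edge (6,20)–(1,2): crosses AB
  → BLOCKED
Obstacle 2 [(13,4) (23,5) (18,20)]:
  edge (13,4)–(23,5): clear
  edge (23,5)–(18,20): clear
  edge (18,20)–(13,4): clear
  midpoint (17/2,12) outside
  → clear

BLOCKED by obstacle 1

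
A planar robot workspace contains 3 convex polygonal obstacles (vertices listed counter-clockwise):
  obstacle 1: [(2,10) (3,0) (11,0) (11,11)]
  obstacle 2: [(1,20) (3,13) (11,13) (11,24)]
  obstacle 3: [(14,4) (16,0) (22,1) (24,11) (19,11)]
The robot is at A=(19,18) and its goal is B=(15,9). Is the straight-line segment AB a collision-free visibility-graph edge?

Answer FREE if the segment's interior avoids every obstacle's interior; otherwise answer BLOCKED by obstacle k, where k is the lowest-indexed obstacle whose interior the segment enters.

FREE

Obstacle 1 [(2,10) (3,0) (11,0) (11,11)]:
  edge (2,10)–(3,0): clear
  edge (3,0)–(11,0): clear
  edge (11,0)–(11,11): clear
  edge (11,11)–(2,10): clear
  midpoint (17,27/2) outside
  → clear
Obstacle 2 [(1,20) (3,13) (11,13) (11,24)]:
  edge (1,20)–(3,13): clear
  edge (3,13)–(11,13): clear
  edge (11,13)–(11,24): clear
  edge (11,24)–(1,20): clear
  midpoint (17,27/2) outside
  → clear
Obstacle 3 [(14,4) (16,0) (22,1) (24,11) (19,11)]:
  edge (14,4)–(16,0): clear
  edge (16,0)–(22,1): clear
  edge (22,1)–(24,11): clear
  edge (24,11)–(19,11): clear
  edge (19,11)–(14,4): clear
  midpoint (17,27/2) outside
  → clear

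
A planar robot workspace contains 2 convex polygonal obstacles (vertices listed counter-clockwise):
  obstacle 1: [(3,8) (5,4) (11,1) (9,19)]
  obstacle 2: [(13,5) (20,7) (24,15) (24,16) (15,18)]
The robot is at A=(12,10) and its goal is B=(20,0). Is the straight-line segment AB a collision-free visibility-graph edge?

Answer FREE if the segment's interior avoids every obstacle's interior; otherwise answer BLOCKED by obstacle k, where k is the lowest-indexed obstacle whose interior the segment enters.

BLOCKED by obstacle 2

Obstacle 1 [(3,8) (5,4) (11,1) (9,19)]:
  edge (3,8)–(5,4): clear
  edge (5,4)–(11,1): clear
  edge (11,1)–(9,19): clear
  edge (9,19)–(3,8): clear
  midpoint (16,5) outside
  → clear
Obstacle 2 [(13,5) (20,7) (24,15) (24,16) (15,18)]:
  edge (13,5)–(20,7): crosses AB
  edge (20,7)–(24,15): clear
  edge (24,15)–(24,16): clear
  edge (24,16)–(15,18): clear
  edge (15,18)–(13,5): crosses AB
  → BLOCKED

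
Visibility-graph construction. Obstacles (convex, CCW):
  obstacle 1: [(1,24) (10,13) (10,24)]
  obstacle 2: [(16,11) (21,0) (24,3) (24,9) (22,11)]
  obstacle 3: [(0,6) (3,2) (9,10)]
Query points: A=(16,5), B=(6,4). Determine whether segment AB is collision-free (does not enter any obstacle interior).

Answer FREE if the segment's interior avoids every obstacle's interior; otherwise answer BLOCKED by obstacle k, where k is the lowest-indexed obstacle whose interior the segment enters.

FREE

Obstacle 1 [(1,24) (10,13) (10,24)]:
  edge (1,24)–(10,13): clear
  edge (10,13)–(10,24): clear
  edge (10,24)–(1,24): clear
  midpoint (11,9/2) outside
  → clear
Obstacle 2 [(16,11) (21,0) (24,3) (24,9) (22,11)]:
  edge (16,11)–(21,0): clear
  edge (21,0)–(24,3): clear
  edge (24,3)–(24,9): clear
  edge (24,9)–(22,11): clear
  edge (22,11)–(16,11): clear
  midpoint (11,9/2) outside
  → clear
Obstacle 3 [(0,6) (3,2) (9,10)]:
  edge (0,6)–(3,2): clear
  edge (3,2)–(9,10): clear
  edge (9,10)–(0,6): clear
  midpoint (11,9/2) outside
  → clear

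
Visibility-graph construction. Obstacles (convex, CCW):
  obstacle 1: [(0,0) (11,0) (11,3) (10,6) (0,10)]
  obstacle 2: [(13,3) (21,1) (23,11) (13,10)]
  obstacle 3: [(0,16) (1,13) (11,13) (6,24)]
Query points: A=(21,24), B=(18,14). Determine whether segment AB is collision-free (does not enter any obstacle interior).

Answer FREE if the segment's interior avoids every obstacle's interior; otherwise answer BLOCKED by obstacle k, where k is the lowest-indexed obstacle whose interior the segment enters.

FREE

Obstacle 1 [(0,0) (11,0) (11,3) (10,6) (0,10)]:
  edge (0,0)–(11,0): clear
  edge (11,0)–(11,3): clear
  edge (11,3)–(10,6): clear
  edge (10,6)–(0,10): clear
  edge (0,10)–(0,0): clear
  midpoint (39/2,19) outside
  → clear
Obstacle 2 [(13,3) (21,1) (23,11) (13,10)]:
  edge (13,3)–(21,1): clear
  edge (21,1)–(23,11): clear
  edge (23,11)–(13,10): clear
  edge (13,10)–(13,3): clear
  midpoint (39/2,19) outside
  → clear
Obstacle 3 [(0,16) (1,13) (11,13) (6,24)]:
  edge (0,16)–(1,13): clear
  edge (1,13)–(11,13): clear
  edge (11,13)–(6,24): clear
  edge (6,24)–(0,16): clear
  midpoint (39/2,19) outside
  → clear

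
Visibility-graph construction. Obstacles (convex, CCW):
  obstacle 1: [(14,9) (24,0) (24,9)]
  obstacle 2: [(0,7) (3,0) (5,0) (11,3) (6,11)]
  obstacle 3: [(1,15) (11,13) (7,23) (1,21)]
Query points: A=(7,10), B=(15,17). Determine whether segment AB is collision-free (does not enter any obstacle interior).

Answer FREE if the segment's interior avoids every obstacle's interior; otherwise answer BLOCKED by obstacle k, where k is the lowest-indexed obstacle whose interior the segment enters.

BLOCKED by obstacle 3

Obstacle 1 [(14,9) (24,0) (24,9)]:
  edge (14,9)–(24,0): clear
  edge (24,0)–(24,9): clear
  edge (24,9)–(14,9): clear
  midpoint (11,27/2) outside
  → clear
Obstacle 2 [(0,7) (3,0) (5,0) (11,3) (6,11)]:
  edge (0,7)–(3,0): clear
  edge (3,0)–(5,0): clear
  edge (5,0)–(11,3): clear
  edge (11,3)–(6,11): clear
  edge (6,11)–(0,7): clear
  midpoint (11,27/2) outside
  → clear
Obstacle 3 [(1,15) (11,13) (7,23) (1,21)]:
  edge (1,15)–(11,13): crosses AB
  edge (11,13)–(7,23): crosses AB
  edge (7,23)–(1,21): clear
  edge (1,21)–(1,15): clear
  → BLOCKED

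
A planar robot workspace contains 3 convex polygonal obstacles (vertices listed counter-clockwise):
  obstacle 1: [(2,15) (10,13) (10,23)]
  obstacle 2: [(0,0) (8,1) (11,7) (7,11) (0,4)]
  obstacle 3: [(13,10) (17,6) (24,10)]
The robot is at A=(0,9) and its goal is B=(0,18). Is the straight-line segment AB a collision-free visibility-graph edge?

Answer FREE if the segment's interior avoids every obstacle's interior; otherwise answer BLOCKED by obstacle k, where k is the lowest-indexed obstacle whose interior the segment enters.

FREE

Obstacle 1 [(2,15) (10,13) (10,23)]:
  edge (2,15)–(10,13): clear
  edge (10,13)–(10,23): clear
  edge (10,23)–(2,15): clear
  midpoint (0,27/2) outside
  → clear
Obstacle 2 [(0,0) (8,1) (11,7) (7,11) (0,4)]:
  edge (0,0)–(8,1): clear
  edge (8,1)–(11,7): clear
  edge (11,7)–(7,11): clear
  edge (7,11)–(0,4): clear
  edge (0,4)–(0,0): clear
  midpoint (0,27/2) outside
  → clear
Obstacle 3 [(13,10) (17,6) (24,10)]:
  edge (13,10)–(17,6): clear
  edge (17,6)–(24,10): clear
  edge (24,10)–(13,10): clear
  midpoint (0,27/2) outside
  → clear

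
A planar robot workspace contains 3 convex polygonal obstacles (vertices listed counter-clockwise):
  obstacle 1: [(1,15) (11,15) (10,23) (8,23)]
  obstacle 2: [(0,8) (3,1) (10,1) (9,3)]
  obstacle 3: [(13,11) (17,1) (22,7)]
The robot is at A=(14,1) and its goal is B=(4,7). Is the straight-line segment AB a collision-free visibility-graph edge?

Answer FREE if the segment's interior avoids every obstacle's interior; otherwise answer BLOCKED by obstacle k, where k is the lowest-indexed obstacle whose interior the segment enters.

Obstacle 1 [(1,15) (11,15) (10,23) (8,23)]:
  edge (1,15)–(11,15): clear
  edge (11,15)–(10,23): clear
  edge (10,23)–(8,23): clear
  edge (8,23)–(1,15): clear
  midpoint (9,4) outside
  → clear
Obstacle 2 [(0,8) (3,1) (10,1) (9,3)]:
  edge (0,8)–(3,1): clear
  edge (3,1)–(10,1): clear
  edge (10,1)–(9,3): clear
  edge (9,3)–(0,8): clear
  midpoint (9,4) outside
  → clear
Obstacle 3 [(13,11) (17,1) (22,7)]:
  edge (13,11)–(17,1): clear
  edge (17,1)–(22,7): clear
  edge (22,7)–(13,11): clear
  midpoint (9,4) outside
  → clear

FREE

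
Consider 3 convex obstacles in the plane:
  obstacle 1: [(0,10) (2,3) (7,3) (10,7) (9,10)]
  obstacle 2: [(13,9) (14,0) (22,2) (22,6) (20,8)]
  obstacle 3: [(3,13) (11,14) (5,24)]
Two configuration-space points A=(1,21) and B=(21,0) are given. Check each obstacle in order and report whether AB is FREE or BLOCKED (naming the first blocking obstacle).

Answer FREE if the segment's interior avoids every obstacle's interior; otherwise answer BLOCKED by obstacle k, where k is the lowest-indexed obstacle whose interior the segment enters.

BLOCKED by obstacle 2

Obstacle 1 [(0,10) (2,3) (7,3) (10,7) (9,10)]:
  edge (0,10)–(2,3): clear
  edge (2,3)–(7,3): clear
  edge (7,3)–(10,7): clear
  edge (10,7)–(9,10): clear
  edge (9,10)–(0,10): clear
  midpoint (11,21/2) outside
  → clear
Obstacle 2 [(13,9) (14,0) (22,2) (22,6) (20,8)]:
  edge (13,9)–(14,0): crosses AB
  edge (14,0)–(22,2): crosses AB
  edge (22,2)–(22,6): clear
  edge (22,6)–(20,8): clear
  edge (20,8)–(13,9): clear
  → BLOCKED
Obstacle 3 [(3,13) (11,14) (5,24)]:
  edge (3,13)–(11,14): crosses AB
  edge (11,14)–(5,24): clear
  edge (5,24)–(3,13): crosses AB
  → BLOCKED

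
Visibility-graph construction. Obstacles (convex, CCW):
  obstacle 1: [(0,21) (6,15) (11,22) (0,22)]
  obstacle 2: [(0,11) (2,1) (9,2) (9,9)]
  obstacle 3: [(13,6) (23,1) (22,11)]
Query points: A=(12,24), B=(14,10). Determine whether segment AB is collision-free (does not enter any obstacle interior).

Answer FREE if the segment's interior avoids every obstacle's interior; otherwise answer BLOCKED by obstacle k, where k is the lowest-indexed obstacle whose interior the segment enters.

FREE

Obstacle 1 [(0,21) (6,15) (11,22) (0,22)]:
  edge (0,21)–(6,15): clear
  edge (6,15)–(11,22): clear
  edge (11,22)–(0,22): clear
  edge (0,22)–(0,21): clear
  midpoint (13,17) outside
  → clear
Obstacle 2 [(0,11) (2,1) (9,2) (9,9)]:
  edge (0,11)–(2,1): clear
  edge (2,1)–(9,2): clear
  edge (9,2)–(9,9): clear
  edge (9,9)–(0,11): clear
  midpoint (13,17) outside
  → clear
Obstacle 3 [(13,6) (23,1) (22,11)]:
  edge (13,6)–(23,1): clear
  edge (23,1)–(22,11): clear
  edge (22,11)–(13,6): clear
  midpoint (13,17) outside
  → clear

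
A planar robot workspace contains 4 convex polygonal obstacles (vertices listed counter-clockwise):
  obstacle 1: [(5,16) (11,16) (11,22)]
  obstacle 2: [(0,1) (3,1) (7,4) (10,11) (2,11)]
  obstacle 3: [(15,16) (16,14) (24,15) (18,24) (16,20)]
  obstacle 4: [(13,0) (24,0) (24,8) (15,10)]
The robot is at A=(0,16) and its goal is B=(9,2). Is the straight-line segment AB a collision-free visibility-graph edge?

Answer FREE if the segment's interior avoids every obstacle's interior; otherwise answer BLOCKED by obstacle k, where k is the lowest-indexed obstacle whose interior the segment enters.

Obstacle 1 [(5,16) (11,16) (11,22)]:
  edge (5,16)–(11,16): clear
  edge (11,16)–(11,22): clear
  edge (11,22)–(5,16): clear
  midpoint (9/2,9) outside
  → clear
Obstacle 2 [(0,1) (3,1) (7,4) (10,11) (2,11)]:
  edge (0,1)–(3,1): clear
  edge (3,1)–(7,4): clear
  edge (7,4)–(10,11): crosses AB
  edge (10,11)–(2,11): crosses AB
  edge (2,11)–(0,1): clear
  → BLOCKED
Obstacle 3 [(15,16) (16,14) (24,15) (18,24) (16,20)]:
  edge (15,16)–(16,14): clear
  edge (16,14)–(24,15): clear
  edge (24,15)–(18,24): clear
  edge (18,24)–(16,20): clear
  edge (16,20)–(15,16): clear
  midpoint (9/2,9) outside
  → clear
Obstacle 4 [(13,0) (24,0) (24,8) (15,10)]:
  edge (13,0)–(24,0): clear
  edge (24,0)–(24,8): clear
  edge (24,8)–(15,10): clear
  edge (15,10)–(13,0): clear
  midpoint (9/2,9) outside
  → clear

BLOCKED by obstacle 2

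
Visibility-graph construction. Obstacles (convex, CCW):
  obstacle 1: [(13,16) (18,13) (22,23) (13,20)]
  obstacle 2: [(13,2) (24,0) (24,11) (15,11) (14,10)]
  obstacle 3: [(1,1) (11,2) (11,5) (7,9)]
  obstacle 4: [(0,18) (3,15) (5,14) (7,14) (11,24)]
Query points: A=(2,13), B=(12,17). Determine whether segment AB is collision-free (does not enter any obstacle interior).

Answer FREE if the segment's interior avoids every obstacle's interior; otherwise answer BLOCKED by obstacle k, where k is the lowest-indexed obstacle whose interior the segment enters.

Obstacle 1 [(13,16) (18,13) (22,23) (13,20)]:
  edge (13,16)–(18,13): clear
  edge (18,13)–(22,23): clear
  edge (22,23)–(13,20): clear
  edge (13,20)–(13,16): clear
  midpoint (7,15) outside
  → clear
Obstacle 2 [(13,2) (24,0) (24,11) (15,11) (14,10)]:
  edge (13,2)–(24,0): clear
  edge (24,0)–(24,11): clear
  edge (24,11)–(15,11): clear
  edge (15,11)–(14,10): clear
  edge (14,10)–(13,2): clear
  midpoint (7,15) outside
  → clear
Obstacle 3 [(1,1) (11,2) (11,5) (7,9)]:
  edge (1,1)–(11,2): clear
  edge (11,2)–(11,5): clear
  edge (11,5)–(7,9): clear
  edge (7,9)–(1,1): clear
  midpoint (7,15) outside
  → clear
Obstacle 4 [(0,18) (3,15) (5,14) (7,14) (11,24)]:
  edge (0,18)–(3,15): clear
  edge (3,15)–(5,14): crosses AB
  edge (5,14)–(7,14): clear
  edge (7,14)–(11,24): crosses AB
  edge (11,24)–(0,18): clear
  → BLOCKED

BLOCKED by obstacle 4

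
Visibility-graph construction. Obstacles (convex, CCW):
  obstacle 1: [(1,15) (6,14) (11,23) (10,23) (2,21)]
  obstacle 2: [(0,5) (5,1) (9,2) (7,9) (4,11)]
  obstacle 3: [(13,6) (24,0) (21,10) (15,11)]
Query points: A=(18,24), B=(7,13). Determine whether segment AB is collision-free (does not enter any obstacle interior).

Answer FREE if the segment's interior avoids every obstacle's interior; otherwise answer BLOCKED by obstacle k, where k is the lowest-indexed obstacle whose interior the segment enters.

FREE

Obstacle 1 [(1,15) (6,14) (11,23) (10,23) (2,21)]:
  edge (1,15)–(6,14): clear
  edge (6,14)–(11,23): clear
  edge (11,23)–(10,23): clear
  edge (10,23)–(2,21): clear
  edge (2,21)–(1,15): clear
  midpoint (25/2,37/2) outside
  → clear
Obstacle 2 [(0,5) (5,1) (9,2) (7,9) (4,11)]:
  edge (0,5)–(5,1): clear
  edge (5,1)–(9,2): clear
  edge (9,2)–(7,9): clear
  edge (7,9)–(4,11): clear
  edge (4,11)–(0,5): clear
  midpoint (25/2,37/2) outside
  → clear
Obstacle 3 [(13,6) (24,0) (21,10) (15,11)]:
  edge (13,6)–(24,0): clear
  edge (24,0)–(21,10): clear
  edge (21,10)–(15,11): clear
  edge (15,11)–(13,6): clear
  midpoint (25/2,37/2) outside
  → clear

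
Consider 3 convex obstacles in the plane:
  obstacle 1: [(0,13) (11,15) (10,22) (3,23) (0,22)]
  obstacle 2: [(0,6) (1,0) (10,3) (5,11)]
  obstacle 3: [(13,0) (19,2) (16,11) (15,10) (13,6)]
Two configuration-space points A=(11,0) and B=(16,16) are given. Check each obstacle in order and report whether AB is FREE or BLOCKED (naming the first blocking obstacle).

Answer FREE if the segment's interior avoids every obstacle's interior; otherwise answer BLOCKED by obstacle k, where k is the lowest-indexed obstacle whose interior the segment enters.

FREE

Obstacle 1 [(0,13) (11,15) (10,22) (3,23) (0,22)]:
  edge (0,13)–(11,15): clear
  edge (11,15)–(10,22): clear
  edge (10,22)–(3,23): clear
  edge (3,23)–(0,22): clear
  edge (0,22)–(0,13): clear
  midpoint (27/2,8) outside
  → clear
Obstacle 2 [(0,6) (1,0) (10,3) (5,11)]:
  edge (0,6)–(1,0): clear
  edge (1,0)–(10,3): clear
  edge (10,3)–(5,11): clear
  edge (5,11)–(0,6): clear
  midpoint (27/2,8) outside
  → clear
Obstacle 3 [(13,0) (19,2) (16,11) (15,10) (13,6)]:
  edge (13,0)–(19,2): clear
  edge (19,2)–(16,11): clear
  edge (16,11)–(15,10): clear
  edge (15,10)–(13,6): clear
  edge (13,6)–(13,0): clear
  midpoint (27/2,8) outside
  → clear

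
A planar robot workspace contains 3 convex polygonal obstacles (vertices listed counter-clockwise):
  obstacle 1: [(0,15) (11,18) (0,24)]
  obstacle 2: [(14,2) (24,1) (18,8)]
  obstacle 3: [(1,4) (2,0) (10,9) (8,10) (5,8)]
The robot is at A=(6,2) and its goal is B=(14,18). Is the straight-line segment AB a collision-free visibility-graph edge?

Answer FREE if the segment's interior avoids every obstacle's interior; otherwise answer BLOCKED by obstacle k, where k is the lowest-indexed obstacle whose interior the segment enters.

BLOCKED by obstacle 3

Obstacle 1 [(0,15) (11,18) (0,24)]:
  edge (0,15)–(11,18): clear
  edge (11,18)–(0,24): clear
  edge (0,24)–(0,15): clear
  midpoint (10,10) outside
  → clear
Obstacle 2 [(14,2) (24,1) (18,8)]:
  edge (14,2)–(24,1): clear
  edge (24,1)–(18,8): clear
  edge (18,8)–(14,2): clear
  midpoint (10,10) outside
  → clear
Obstacle 3 [(1,4) (2,0) (10,9) (8,10) (5,8)]:
  edge (1,4)–(2,0): clear
  edge (2,0)–(10,9): crosses AB
  edge (10,9)–(8,10): crosses AB
  edge (8,10)–(5,8): clear
  edge (5,8)–(1,4): clear
  → BLOCKED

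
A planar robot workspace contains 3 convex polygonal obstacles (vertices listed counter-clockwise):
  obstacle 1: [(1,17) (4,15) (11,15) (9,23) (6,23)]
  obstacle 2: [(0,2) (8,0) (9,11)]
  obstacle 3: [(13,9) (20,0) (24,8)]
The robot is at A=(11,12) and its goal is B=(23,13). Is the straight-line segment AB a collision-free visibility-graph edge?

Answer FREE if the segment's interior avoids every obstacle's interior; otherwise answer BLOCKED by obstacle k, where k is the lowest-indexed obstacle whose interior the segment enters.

FREE

Obstacle 1 [(1,17) (4,15) (11,15) (9,23) (6,23)]:
  edge (1,17)–(4,15): clear
  edge (4,15)–(11,15): clear
  edge (11,15)–(9,23): clear
  edge (9,23)–(6,23): clear
  edge (6,23)–(1,17): clear
  midpoint (17,25/2) outside
  → clear
Obstacle 2 [(0,2) (8,0) (9,11)]:
  edge (0,2)–(8,0): clear
  edge (8,0)–(9,11): clear
  edge (9,11)–(0,2): clear
  midpoint (17,25/2) outside
  → clear
Obstacle 3 [(13,9) (20,0) (24,8)]:
  edge (13,9)–(20,0): clear
  edge (20,0)–(24,8): clear
  edge (24,8)–(13,9): clear
  midpoint (17,25/2) outside
  → clear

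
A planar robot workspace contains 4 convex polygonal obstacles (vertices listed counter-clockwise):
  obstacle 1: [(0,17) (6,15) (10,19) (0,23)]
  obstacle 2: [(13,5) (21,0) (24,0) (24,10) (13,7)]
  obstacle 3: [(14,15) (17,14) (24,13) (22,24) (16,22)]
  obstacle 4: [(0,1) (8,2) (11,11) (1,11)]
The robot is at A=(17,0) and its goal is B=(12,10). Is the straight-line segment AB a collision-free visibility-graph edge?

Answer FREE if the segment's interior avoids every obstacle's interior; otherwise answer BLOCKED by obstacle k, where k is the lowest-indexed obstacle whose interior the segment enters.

BLOCKED by obstacle 2

Obstacle 1 [(0,17) (6,15) (10,19) (0,23)]:
  edge (0,17)–(6,15): clear
  edge (6,15)–(10,19): clear
  edge (10,19)–(0,23): clear
  edge (0,23)–(0,17): clear
  midpoint (29/2,5) outside
  → clear
Obstacle 2 [(13,5) (21,0) (24,0) (24,10) (13,7)]:
  edge (13,5)–(21,0): crosses AB
  edge (21,0)–(24,0): clear
  edge (24,0)–(24,10): clear
  edge (24,10)–(13,7): crosses AB
  edge (13,7)–(13,5): clear
  → BLOCKED
Obstacle 3 [(14,15) (17,14) (24,13) (22,24) (16,22)]:
  edge (14,15)–(17,14): clear
  edge (17,14)–(24,13): clear
  edge (24,13)–(22,24): clear
  edge (22,24)–(16,22): clear
  edge (16,22)–(14,15): clear
  midpoint (29/2,5) outside
  → clear
Obstacle 4 [(0,1) (8,2) (11,11) (1,11)]:
  edge (0,1)–(8,2): clear
  edge (8,2)–(11,11): clear
  edge (11,11)–(1,11): clear
  edge (1,11)–(0,1): clear
  midpoint (29/2,5) outside
  → clear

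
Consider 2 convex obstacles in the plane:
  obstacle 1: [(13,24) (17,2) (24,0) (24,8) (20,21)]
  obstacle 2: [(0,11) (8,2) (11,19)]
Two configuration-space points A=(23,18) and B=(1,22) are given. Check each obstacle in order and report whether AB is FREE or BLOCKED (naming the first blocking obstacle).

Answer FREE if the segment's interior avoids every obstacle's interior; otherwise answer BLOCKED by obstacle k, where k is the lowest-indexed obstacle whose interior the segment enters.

BLOCKED by obstacle 1

Obstacle 1 [(13,24) (17,2) (24,0) (24,8) (20,21)]:
  edge (13,24)–(17,2): crosses AB
  edge (17,2)–(24,0): clear
  edge (24,0)–(24,8): clear
  edge (24,8)–(20,21): crosses AB
  edge (20,21)–(13,24): clear
  → BLOCKED
Obstacle 2 [(0,11) (8,2) (11,19)]:
  edge (0,11)–(8,2): clear
  edge (8,2)–(11,19): clear
  edge (11,19)–(0,11): clear
  midpoint (12,20) outside
  → clear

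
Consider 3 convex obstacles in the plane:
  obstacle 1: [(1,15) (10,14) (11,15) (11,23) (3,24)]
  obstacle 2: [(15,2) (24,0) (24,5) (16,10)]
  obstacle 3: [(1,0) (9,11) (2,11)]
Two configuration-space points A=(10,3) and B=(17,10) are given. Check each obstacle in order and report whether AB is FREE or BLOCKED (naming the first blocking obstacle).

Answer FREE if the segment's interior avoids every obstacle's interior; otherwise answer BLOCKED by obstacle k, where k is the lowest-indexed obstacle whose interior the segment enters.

BLOCKED by obstacle 2

Obstacle 1 [(1,15) (10,14) (11,15) (11,23) (3,24)]:
  edge (1,15)–(10,14): clear
  edge (10,14)–(11,15): clear
  edge (11,15)–(11,23): clear
  edge (11,23)–(3,24): clear
  edge (3,24)–(1,15): clear
  midpoint (27/2,13/2) outside
  → clear
Obstacle 2 [(15,2) (24,0) (24,5) (16,10)]:
  edge (15,2)–(24,0): clear
  edge (24,0)–(24,5): clear
  edge (24,5)–(16,10): crosses AB
  edge (16,10)–(15,2): crosses AB
  → BLOCKED
Obstacle 3 [(1,0) (9,11) (2,11)]:
  edge (1,0)–(9,11): clear
  edge (9,11)–(2,11): clear
  edge (2,11)–(1,0): clear
  midpoint (27/2,13/2) outside
  → clear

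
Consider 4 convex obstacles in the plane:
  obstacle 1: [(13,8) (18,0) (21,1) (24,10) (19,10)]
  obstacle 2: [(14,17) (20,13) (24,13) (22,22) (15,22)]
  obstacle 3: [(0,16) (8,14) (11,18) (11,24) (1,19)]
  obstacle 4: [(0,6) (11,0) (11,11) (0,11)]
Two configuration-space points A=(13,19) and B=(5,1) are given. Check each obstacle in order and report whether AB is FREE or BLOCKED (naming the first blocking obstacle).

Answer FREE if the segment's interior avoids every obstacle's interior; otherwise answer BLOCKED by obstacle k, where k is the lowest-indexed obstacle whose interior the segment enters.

BLOCKED by obstacle 4

Obstacle 1 [(13,8) (18,0) (21,1) (24,10) (19,10)]:
  edge (13,8)–(18,0): clear
  edge (18,0)–(21,1): clear
  edge (21,1)–(24,10): clear
  edge (24,10)–(19,10): clear
  edge (19,10)–(13,8): clear
  midpoint (9,10) outside
  → clear
Obstacle 2 [(14,17) (20,13) (24,13) (22,22) (15,22)]:
  edge (14,17)–(20,13): clear
  edge (20,13)–(24,13): clear
  edge (24,13)–(22,22): clear
  edge (22,22)–(15,22): clear
  edge (15,22)–(14,17): clear
  midpoint (9,10) outside
  → clear
Obstacle 3 [(0,16) (8,14) (11,18) (11,24) (1,19)]:
  edge (0,16)–(8,14): clear
  edge (8,14)–(11,18): clear
  edge (11,18)–(11,24): clear
  edge (11,24)–(1,19): clear
  edge (1,19)–(0,16): clear
  midpoint (9,10) outside
  → clear
Obstacle 4 [(0,6) (11,0) (11,11) (0,11)]:
  edge (0,6)–(11,0): crosses AB
  edge (11,0)–(11,11): clear
  edge (11,11)–(0,11): crosses AB
  edge (0,11)–(0,6): clear
  → BLOCKED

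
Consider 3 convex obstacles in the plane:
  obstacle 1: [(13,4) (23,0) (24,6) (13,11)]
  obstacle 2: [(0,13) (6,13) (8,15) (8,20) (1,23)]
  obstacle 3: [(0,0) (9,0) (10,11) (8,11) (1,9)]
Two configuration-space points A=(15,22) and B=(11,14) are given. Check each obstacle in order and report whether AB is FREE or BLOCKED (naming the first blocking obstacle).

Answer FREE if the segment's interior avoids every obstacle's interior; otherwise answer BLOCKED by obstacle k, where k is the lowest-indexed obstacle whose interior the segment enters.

FREE

Obstacle 1 [(13,4) (23,0) (24,6) (13,11)]:
  edge (13,4)–(23,0): clear
  edge (23,0)–(24,6): clear
  edge (24,6)–(13,11): clear
  edge (13,11)–(13,4): clear
  midpoint (13,18) outside
  → clear
Obstacle 2 [(0,13) (6,13) (8,15) (8,20) (1,23)]:
  edge (0,13)–(6,13): clear
  edge (6,13)–(8,15): clear
  edge (8,15)–(8,20): clear
  edge (8,20)–(1,23): clear
  edge (1,23)–(0,13): clear
  midpoint (13,18) outside
  → clear
Obstacle 3 [(0,0) (9,0) (10,11) (8,11) (1,9)]:
  edge (0,0)–(9,0): clear
  edge (9,0)–(10,11): clear
  edge (10,11)–(8,11): clear
  edge (8,11)–(1,9): clear
  edge (1,9)–(0,0): clear
  midpoint (13,18) outside
  → clear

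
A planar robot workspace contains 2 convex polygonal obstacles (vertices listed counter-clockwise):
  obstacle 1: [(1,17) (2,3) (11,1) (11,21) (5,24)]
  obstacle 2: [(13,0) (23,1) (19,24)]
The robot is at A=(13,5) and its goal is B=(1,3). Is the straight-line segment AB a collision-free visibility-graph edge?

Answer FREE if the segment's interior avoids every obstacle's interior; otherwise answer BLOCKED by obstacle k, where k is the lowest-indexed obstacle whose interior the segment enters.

BLOCKED by obstacle 1

Obstacle 1 [(1,17) (2,3) (11,1) (11,21) (5,24)]:
  edge (1,17)–(2,3): crosses AB
  edge (2,3)–(11,1): clear
  edge (11,1)–(11,21): crosses AB
  edge (11,21)–(5,24): clear
  edge (5,24)–(1,17): clear
  → BLOCKED
Obstacle 2 [(13,0) (23,1) (19,24)]:
  edge (13,0)–(23,1): clear
  edge (23,1)–(19,24): clear
  edge (19,24)–(13,0): clear
  midpoint (7,4) outside
  → clear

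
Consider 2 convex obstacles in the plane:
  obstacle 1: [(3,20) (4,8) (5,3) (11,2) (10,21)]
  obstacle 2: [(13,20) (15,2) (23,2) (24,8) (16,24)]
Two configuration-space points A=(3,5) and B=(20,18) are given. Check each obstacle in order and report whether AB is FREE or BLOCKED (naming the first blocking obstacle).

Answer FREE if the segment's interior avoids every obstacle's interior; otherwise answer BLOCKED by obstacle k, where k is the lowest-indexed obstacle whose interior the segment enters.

BLOCKED by obstacle 1

Obstacle 1 [(3,20) (4,8) (5,3) (11,2) (10,21)]:
  edge (3,20)–(4,8): clear
  edge (4,8)–(5,3): crosses AB
  edge (5,3)–(11,2): clear
  edge (11,2)–(10,21): crosses AB
  edge (10,21)–(3,20): clear
  → BLOCKED
Obstacle 2 [(13,20) (15,2) (23,2) (24,8) (16,24)]:
  edge (13,20)–(15,2): crosses AB
  edge (15,2)–(23,2): clear
  edge (23,2)–(24,8): clear
  edge (24,8)–(16,24): crosses AB
  edge (16,24)–(13,20): clear
  → BLOCKED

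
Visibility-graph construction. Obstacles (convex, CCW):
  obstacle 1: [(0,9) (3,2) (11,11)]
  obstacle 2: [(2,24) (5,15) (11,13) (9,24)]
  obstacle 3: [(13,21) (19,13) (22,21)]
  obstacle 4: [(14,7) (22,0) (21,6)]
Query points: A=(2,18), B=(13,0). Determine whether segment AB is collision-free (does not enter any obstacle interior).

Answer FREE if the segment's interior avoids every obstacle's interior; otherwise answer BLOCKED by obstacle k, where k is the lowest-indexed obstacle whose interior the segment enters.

BLOCKED by obstacle 1

Obstacle 1 [(0,9) (3,2) (11,11)]:
  edge (0,9)–(3,2): clear
  edge (3,2)–(11,11): crosses AB
  edge (11,11)–(0,9): crosses AB
  → BLOCKED
Obstacle 2 [(2,24) (5,15) (11,13) (9,24)]:
  edge (2,24)–(5,15): clear
  edge (5,15)–(11,13): clear
  edge (11,13)–(9,24): clear
  edge (9,24)–(2,24): clear
  midpoint (15/2,9) outside
  → clear
Obstacle 3 [(13,21) (19,13) (22,21)]:
  edge (13,21)–(19,13): clear
  edge (19,13)–(22,21): clear
  edge (22,21)–(13,21): clear
  midpoint (15/2,9) outside
  → clear
Obstacle 4 [(14,7) (22,0) (21,6)]:
  edge (14,7)–(22,0): clear
  edge (22,0)–(21,6): clear
  edge (21,6)–(14,7): clear
  midpoint (15/2,9) outside
  → clear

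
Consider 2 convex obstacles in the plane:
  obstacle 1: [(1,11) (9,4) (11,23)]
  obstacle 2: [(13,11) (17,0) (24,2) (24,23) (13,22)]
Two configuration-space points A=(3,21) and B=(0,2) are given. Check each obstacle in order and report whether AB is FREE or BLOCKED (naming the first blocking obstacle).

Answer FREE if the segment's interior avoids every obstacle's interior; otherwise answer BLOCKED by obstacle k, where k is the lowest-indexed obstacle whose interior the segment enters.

Obstacle 1 [(1,11) (9,4) (11,23)]:
  edge (1,11)–(9,4): crosses AB
  edge (9,4)–(11,23): clear
  edge (11,23)–(1,11): crosses AB
  → BLOCKED
Obstacle 2 [(13,11) (17,0) (24,2) (24,23) (13,22)]:
  edge (13,11)–(17,0): clear
  edge (17,0)–(24,2): clear
  edge (24,2)–(24,23): clear
  edge (24,23)–(13,22): clear
  edge (13,22)–(13,11): clear
  midpoint (3/2,23/2) outside
  → clear

BLOCKED by obstacle 1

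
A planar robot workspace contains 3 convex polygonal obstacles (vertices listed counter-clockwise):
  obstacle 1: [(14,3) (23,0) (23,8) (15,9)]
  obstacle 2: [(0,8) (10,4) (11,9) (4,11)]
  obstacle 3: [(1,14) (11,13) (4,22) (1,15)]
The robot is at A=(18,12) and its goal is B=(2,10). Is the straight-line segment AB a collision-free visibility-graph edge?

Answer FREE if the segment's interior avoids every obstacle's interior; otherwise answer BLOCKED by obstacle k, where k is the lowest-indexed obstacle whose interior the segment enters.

Obstacle 1 [(14,3) (23,0) (23,8) (15,9)]:
  edge (14,3)–(23,0): clear
  edge (23,0)–(23,8): clear
  edge (23,8)–(15,9): clear
  edge (15,9)–(14,3): clear
  midpoint (10,11) outside
  → clear
Obstacle 2 [(0,8) (10,4) (11,9) (4,11)]:
  edge (0,8)–(10,4): clear
  edge (10,4)–(11,9): clear
  edge (11,9)–(4,11): crosses AB
  edge (4,11)–(0,8): crosses AB
  → BLOCKED
Obstacle 3 [(1,14) (11,13) (4,22) (1,15)]:
  edge (1,14)–(11,13): clear
  edge (11,13)–(4,22): clear
  edge (4,22)–(1,15): clear
  edge (1,15)–(1,14): clear
  midpoint (10,11) outside
  → clear

BLOCKED by obstacle 2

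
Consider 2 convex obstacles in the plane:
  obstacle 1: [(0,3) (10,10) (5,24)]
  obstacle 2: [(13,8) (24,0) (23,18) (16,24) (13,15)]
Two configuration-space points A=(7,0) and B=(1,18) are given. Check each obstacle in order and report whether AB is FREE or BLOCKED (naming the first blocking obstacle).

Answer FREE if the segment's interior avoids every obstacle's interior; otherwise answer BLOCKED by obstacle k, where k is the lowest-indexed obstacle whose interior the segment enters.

BLOCKED by obstacle 1

Obstacle 1 [(0,3) (10,10) (5,24)]:
  edge (0,3)–(10,10): crosses AB
  edge (10,10)–(5,24): clear
  edge (5,24)–(0,3): crosses AB
  → BLOCKED
Obstacle 2 [(13,8) (24,0) (23,18) (16,24) (13,15)]:
  edge (13,8)–(24,0): clear
  edge (24,0)–(23,18): clear
  edge (23,18)–(16,24): clear
  edge (16,24)–(13,15): clear
  edge (13,15)–(13,8): clear
  midpoint (4,9) outside
  → clear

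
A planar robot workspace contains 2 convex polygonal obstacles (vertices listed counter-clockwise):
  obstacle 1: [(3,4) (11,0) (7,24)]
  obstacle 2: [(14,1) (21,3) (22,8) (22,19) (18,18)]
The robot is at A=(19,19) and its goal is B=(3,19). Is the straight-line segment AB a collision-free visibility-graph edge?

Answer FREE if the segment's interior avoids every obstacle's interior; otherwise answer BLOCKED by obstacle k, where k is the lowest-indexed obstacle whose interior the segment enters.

Obstacle 1 [(3,4) (11,0) (7,24)]:
  edge (3,4)–(11,0): clear
  edge (11,0)–(7,24): crosses AB
  edge (7,24)–(3,4): crosses AB
  → BLOCKED
Obstacle 2 [(14,1) (21,3) (22,8) (22,19) (18,18)]:
  edge (14,1)–(21,3): clear
  edge (21,3)–(22,8): clear
  edge (22,8)–(22,19): clear
  edge (22,19)–(18,18): clear
  edge (18,18)–(14,1): clear
  midpoint (11,19) outside
  → clear

BLOCKED by obstacle 1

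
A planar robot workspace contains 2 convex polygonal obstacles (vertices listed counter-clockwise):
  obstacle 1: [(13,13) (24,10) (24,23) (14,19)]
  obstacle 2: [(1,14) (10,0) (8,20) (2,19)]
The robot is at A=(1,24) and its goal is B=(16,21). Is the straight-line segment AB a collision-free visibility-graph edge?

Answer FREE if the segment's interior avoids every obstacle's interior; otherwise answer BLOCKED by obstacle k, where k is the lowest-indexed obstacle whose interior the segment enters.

FREE

Obstacle 1 [(13,13) (24,10) (24,23) (14,19)]:
  edge (13,13)–(24,10): clear
  edge (24,10)–(24,23): clear
  edge (24,23)–(14,19): clear
  edge (14,19)–(13,13): clear
  midpoint (17/2,45/2) outside
  → clear
Obstacle 2 [(1,14) (10,0) (8,20) (2,19)]:
  edge (1,14)–(10,0): clear
  edge (10,0)–(8,20): clear
  edge (8,20)–(2,19): clear
  edge (2,19)–(1,14): clear
  midpoint (17/2,45/2) outside
  → clear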